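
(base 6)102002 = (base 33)7hq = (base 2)10000000010010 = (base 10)8210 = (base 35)6ok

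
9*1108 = 9972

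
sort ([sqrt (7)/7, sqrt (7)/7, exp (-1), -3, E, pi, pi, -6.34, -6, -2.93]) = [-6.34, -6, -3, -2.93, exp (-1), sqrt (7)/7, sqrt (7)/7, E, pi, pi]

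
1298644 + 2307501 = 3606145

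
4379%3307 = 1072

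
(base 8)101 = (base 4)1001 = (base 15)45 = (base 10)65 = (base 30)25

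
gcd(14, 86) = 2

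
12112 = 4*3028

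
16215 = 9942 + 6273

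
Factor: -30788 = -1 * 2^2 * 43^1 * 179^1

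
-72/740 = -18/185 ≈ -0.0973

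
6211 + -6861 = -650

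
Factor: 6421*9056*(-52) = -1*2^7*13^1*283^1*6421^1 = -3023725952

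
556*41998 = 23350888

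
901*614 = 553214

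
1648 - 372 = 1276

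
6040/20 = 302 = 302.00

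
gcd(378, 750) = 6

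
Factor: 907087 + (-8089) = 2^1 * 3^1 * 269^1 * 557^1 = 898998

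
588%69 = 36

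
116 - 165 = -49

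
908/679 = 1 + 229/679 ≈ 1.34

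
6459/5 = 1291+4/5 = 1291.80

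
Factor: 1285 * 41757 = 3^1 * 5^1 * 31^1 * 257^1 * 449^1 = 53657745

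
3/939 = 1/313 ≈ 0.00319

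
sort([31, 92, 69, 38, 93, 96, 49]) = [31, 38, 49, 69, 92, 93, 96]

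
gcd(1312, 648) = 8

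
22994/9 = 2554 + 8/9 ≈ 2554.89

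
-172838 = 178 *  (-971)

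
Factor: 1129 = 1129^1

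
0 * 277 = 0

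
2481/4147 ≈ 0.598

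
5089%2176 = 737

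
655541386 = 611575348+43966038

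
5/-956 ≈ -0.00523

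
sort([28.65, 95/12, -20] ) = [-20, 95/12, 28.65] 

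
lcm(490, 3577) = 35770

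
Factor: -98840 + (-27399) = -1 * 41^1 * 3079^1 = -126239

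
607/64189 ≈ 0.00946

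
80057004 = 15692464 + 64364540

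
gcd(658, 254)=2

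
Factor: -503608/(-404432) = 2^(-1)*17^1*23^1*157^(-1) = 391/314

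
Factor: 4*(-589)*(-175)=2^2*5^2*7^1*19^1*31^1=412300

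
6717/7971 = 2239/2657 ≈ 0.843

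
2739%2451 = 288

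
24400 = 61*400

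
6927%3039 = 849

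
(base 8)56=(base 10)46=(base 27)1j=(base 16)2e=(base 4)232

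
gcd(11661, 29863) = 1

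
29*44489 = 1290181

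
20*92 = 1840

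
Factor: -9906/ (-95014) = 3^1*13^1*127^1*47507^ (-1) = 4953/47507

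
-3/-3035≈0.000988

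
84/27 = 3 + 1/9 ≈ 3.11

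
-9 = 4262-4271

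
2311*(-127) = -293497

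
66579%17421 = 14316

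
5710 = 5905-195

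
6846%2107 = 525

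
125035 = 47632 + 77403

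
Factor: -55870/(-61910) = 37^1 * 41^(-1) = 37/41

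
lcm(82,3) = 246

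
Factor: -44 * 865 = -1 * 2^2 * 5^1 * 11^1 * 173^1 = -38060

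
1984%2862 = 1984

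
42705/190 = 224 + 29/38 ≈ 224.76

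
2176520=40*54413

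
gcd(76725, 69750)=6975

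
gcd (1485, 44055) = 495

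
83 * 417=34611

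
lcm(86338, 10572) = 518028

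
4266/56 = 2133/28 ≈ 76.18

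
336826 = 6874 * 49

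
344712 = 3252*106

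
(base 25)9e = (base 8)357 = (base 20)bj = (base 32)7f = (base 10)239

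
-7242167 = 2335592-9577759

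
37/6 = 6 + 1/6 ≈ 6.17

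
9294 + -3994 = 5300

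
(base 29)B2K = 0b10010001110001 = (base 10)9329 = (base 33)8IN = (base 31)9LT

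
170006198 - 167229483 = 2776715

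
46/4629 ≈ 0.00994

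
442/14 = 31+4/7 ≈ 31.57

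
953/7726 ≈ 0.123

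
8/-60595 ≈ -0.000132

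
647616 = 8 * 80952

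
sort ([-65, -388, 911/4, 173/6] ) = [-388, -65, 173/6, 911/4] 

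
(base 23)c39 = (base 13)2c04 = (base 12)3876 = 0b1100100011010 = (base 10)6426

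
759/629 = 1 + 130/629 ≈ 1.21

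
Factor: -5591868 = -1*2^2*3^1*465989^1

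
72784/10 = 36392/5 = 7278.40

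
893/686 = 1 + 207/686 ≈ 1.30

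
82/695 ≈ 0.118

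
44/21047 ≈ 0.00209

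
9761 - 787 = 8974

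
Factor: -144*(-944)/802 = 2^7*3^2*59^1*401^(-1) = 67968/401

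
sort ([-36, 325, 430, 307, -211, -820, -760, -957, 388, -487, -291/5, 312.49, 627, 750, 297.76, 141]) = [-957, -820, -760, -487, -211, -291/5, -36, 141, 297.76, 307, 312.49, 325, 388, 430, 627, 750]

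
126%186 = 126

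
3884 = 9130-5246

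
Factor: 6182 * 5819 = 2^1 * 11^2 * 23^2 * 281^1 = 35973058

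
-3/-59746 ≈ 0.0000502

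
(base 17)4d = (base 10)81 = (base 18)49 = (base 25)36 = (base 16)51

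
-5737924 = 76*(-75499)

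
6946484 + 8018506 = 14964990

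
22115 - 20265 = 1850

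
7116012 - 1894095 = 5221917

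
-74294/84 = -37147/42 ≈ -884.45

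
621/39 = 207/13 ≈ 15.92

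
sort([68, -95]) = [-95, 68]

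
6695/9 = 743 + 8/9 ≈ 743.89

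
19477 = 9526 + 9951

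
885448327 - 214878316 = 670570011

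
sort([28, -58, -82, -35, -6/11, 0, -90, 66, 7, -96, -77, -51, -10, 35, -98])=[-98, -96, -90, -82, -77, -58, -51, -35, -10, -6/11, 0, 7, 28, 35, 66]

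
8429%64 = 45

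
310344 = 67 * 4632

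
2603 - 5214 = -2611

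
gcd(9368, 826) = 2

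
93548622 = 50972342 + 42576280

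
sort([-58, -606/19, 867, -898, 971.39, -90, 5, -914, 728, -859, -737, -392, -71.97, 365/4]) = [-914, -898, -859, -737, -392, -90, -71.97, -58, -606/19, 5, 365/4, 728, 867, 971.39]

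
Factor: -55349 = -1 * 7^1 * 7907^1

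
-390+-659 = -1049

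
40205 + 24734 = 64939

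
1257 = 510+747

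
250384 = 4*62596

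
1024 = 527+497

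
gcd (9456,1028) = 4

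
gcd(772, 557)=1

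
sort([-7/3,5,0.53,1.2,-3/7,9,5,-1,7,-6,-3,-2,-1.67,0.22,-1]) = [-6,-3,-7/3,-2,-1.67,-1,-1,-3/7,0.22,0.53,1.2,5,5,7,9]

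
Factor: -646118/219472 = -1 * 2^(-3) * 29^(-1) * 683^1 = -683/232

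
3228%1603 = 22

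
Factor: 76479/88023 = 53^1 * 61^(-1) = 53/61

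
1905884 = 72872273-70966389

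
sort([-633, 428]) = [-633, 428]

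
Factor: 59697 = 3^4 * 11^1 * 67^1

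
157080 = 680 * 231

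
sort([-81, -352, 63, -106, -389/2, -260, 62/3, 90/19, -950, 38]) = [-950, -352, -260, -389/2, -106, -81, 90/19, 62/3, 38, 63]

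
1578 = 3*526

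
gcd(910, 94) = 2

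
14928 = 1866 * 8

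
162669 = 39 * 4171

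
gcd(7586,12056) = 2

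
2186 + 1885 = 4071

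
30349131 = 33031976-2682845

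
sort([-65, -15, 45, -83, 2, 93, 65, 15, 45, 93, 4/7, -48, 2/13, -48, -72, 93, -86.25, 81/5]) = [-86.25, -83, -72, -65, -48, -48, -15, 2/13, 4/7, 2, 15, 81/5, 45, 45, 65, 93, 93, 93]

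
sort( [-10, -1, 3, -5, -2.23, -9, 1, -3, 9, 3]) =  [-10, -9, -5, -3, -2.23, -1, 1, 3, 3, 9]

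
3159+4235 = 7394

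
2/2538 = 1/1269 ≈ 0.000788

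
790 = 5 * 158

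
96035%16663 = 12720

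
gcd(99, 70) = 1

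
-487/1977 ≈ -0.246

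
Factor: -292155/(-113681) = 3^1*5^1*79^(-1)*1439^(-1)*19477^1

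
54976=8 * 6872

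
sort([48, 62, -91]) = [-91, 48, 62]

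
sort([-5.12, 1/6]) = [-5.12, 1/6]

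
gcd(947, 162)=1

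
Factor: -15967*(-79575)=3^1*5^2*7^1*1061^1*2281^1=1270574025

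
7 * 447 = 3129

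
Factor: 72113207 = 72113207^1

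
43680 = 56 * 780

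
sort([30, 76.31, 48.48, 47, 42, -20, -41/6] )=[-20, -41/6, 30, 42, 47, 48.48, 76.31] 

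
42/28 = 3/2 = 1.50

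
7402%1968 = 1498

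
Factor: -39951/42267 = -1 * 3^1 * 23^1 * 73^(-1) = -69/73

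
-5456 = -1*5456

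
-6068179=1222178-7290357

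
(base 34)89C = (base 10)9566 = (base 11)7207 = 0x255E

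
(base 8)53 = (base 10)43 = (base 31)1c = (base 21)21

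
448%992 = 448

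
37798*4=151192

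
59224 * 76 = 4501024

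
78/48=1+5/8 ≈ 1.63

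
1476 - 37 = 1439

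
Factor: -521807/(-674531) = 41^1*53^(-1) = 41/53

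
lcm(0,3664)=0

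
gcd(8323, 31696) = 7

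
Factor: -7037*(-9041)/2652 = 2^(-2)*3^(-1)*13^(-1)*17^(-1)*31^1*227^1*9041^1 = 63621517/2652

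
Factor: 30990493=30990493^1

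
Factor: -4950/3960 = -1 * 2^(-2) * 5^1 = -5/4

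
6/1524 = 1/254 ≈ 0.00394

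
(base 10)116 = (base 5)431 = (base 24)4k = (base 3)11022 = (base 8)164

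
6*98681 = 592086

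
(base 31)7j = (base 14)12c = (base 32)7c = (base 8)354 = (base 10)236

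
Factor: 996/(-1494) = -1*2^1*3^(-1) = -2/3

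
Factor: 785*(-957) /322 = -1*2^(-1)*3^1*5^1*7^(-1)*11^1*23^(-1)*29^1*157^1 = -751245/322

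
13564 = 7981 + 5583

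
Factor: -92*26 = -1*2^3*13^1*23^1 = -2392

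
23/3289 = 1/143 ≈ 0.00699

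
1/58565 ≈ 0.0000171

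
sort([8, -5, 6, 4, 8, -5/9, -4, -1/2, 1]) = [-5, -4, -5/9, -1/2, 1, 4, 6, 8, 8]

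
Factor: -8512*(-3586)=2^7*7^1*11^1*19^1*163^1=30524032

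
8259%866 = 465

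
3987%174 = 159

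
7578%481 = 363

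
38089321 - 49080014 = -10990693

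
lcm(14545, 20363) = 101815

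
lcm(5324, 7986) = 15972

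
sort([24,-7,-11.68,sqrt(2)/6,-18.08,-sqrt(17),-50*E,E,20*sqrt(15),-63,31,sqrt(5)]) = [-50*E,-63,-18.08,-11.68,-7,-sqrt(17),sqrt(2)/6,sqrt(5),E,24,31,20*sqrt(15)]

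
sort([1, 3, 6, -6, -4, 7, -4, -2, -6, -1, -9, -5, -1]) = [-9, -6, -6, -5, -4, -4, -2, -1, -1, 1, 3, 6, 7]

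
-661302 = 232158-893460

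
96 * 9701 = 931296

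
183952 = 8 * 22994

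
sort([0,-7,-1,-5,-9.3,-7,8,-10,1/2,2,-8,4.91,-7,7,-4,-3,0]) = [-10,-9.3,-8,-7,-7,-7,-5,-4,-3,-1,0,0,1/2,2,4.91,7,8]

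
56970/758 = 28485/379 ≈ 75.16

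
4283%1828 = 627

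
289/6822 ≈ 0.0424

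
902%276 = 74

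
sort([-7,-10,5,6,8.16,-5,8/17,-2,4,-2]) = [-10,-7,-5,-2,-2,8/17,4,5,6,8.16]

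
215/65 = 3 + 4/13 ≈ 3.31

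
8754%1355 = 624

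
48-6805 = -6757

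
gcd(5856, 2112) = 96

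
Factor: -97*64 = -1*2^6*97^1 = -6208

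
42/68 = 21/34 ≈ 0.618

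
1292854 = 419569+873285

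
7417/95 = 78 + 7/95 ≈ 78.07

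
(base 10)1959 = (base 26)2n9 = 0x7a7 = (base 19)582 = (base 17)6d4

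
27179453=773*35161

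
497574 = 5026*99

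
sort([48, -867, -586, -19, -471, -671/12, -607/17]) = [-867, -586, -471, -671/12, -607/17, -19, 48]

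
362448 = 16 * 22653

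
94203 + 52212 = 146415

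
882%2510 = 882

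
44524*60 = 2671440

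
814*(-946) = -770044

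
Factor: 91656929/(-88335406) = -1 * 2^(-1) * 7^1 * 13^1 * 83^(-1) * 773^1 * 1303^1 * 532141^(-1)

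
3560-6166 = -2606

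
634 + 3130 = 3764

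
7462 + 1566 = 9028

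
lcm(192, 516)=8256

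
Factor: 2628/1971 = 2^2 * 3^(-1) = 4/3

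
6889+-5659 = 1230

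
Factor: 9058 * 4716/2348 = 2^1 * 3^2 * 7^1 * 131^1 * 587^(-1) * 647^1 = 10679382/587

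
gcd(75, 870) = 15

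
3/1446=1/482 ≈ 0.00207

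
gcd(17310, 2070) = 30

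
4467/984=4+177/328 ≈ 4.54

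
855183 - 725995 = 129188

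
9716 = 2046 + 7670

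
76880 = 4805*16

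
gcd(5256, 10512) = 5256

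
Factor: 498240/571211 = 2^6*3^2*5^1*173^1*571211^(-1)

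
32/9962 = 16/4981 ≈ 0.00321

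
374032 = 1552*241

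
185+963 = 1148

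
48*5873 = 281904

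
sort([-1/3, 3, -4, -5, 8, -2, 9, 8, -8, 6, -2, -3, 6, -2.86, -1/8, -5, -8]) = [-8, -8, -5, -5, -4, -3, -2.86, -2, -2, -1/3, -1/8, 3, 6, 6, 8, 8, 9]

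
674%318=38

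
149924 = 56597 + 93327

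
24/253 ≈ 0.0949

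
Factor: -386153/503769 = -1*3^(-1)*7^(-2)*23^(-1)*149^(-1)*386153^1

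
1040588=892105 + 148483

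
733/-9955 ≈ -0.0736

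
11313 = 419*27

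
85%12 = 1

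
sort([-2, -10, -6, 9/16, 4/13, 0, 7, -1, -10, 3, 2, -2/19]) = [-10, -10, -6, -2, -1, -2/19, 0, 4/13, 9/16, 2, 3, 7]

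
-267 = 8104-8371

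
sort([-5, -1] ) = [-5, -1] 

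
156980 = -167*(-940) 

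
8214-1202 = 7012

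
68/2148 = 17/537 ≈ 0.0317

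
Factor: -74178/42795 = -1*2^1*3^(-1)*5^(-1)*13^1 = -26/15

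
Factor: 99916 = 2^2*24979^1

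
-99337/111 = -894 - 103/111 ≈ -894.93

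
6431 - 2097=4334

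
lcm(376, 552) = 25944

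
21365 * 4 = 85460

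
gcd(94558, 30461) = 1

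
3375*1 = 3375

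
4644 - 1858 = 2786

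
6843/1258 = 5 + 553/1258 ≈ 5.44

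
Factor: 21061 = 21061^1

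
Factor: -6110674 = -1*2^1*463^1*6599^1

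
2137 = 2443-306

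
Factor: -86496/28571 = -1*2^5*3^1*17^1*53^1*28571^ (-1)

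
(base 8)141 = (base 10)97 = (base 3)10121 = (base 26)3j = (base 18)57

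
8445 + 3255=11700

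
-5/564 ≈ -0.00887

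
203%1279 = 203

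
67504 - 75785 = -8281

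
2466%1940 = 526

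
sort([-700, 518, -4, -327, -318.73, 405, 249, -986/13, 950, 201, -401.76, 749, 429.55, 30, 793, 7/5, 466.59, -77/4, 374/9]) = [-700, -401.76, -327, -318.73, -986/13, -77/4, -4, 7/5, 30, 374/9, 201, 249, 405, 429.55, 466.59, 518, 749, 793, 950]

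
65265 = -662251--727516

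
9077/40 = 226 + 37/40 ≈ 226.93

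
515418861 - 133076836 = 382342025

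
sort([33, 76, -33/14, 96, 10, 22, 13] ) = [-33/14, 10, 13, 22, 33, 76, 96] 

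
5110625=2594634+2515991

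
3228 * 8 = 25824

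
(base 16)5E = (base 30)34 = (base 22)46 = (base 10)94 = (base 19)4I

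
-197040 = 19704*(-10)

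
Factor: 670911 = 3^1*223637^1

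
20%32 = 20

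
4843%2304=235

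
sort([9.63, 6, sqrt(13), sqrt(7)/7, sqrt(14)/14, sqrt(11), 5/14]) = [sqrt(14)/14, 5/14, sqrt(7)/7, sqrt(11), sqrt(13), 6, 9.63]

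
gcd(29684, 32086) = 2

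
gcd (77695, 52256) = 1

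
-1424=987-2411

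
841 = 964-123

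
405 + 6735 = 7140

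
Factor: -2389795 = -1*5^1*59^1*8101^1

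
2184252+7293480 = 9477732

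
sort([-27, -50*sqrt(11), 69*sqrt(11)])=[-50*sqrt(11), -27, 69*sqrt(11)]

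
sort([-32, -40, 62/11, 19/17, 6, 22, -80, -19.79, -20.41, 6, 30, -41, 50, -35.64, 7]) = [-80, -41, -40, -35.64, -32, -20.41, -19.79, 19/17, 62/11, 6, 6, 7, 22, 30, 50]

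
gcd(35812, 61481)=7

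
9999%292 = 71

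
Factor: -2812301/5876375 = -1 * 5^(-3) * 53^(-1) * 887^(-1) * 2812301^1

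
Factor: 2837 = 2837^1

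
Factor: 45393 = 3^1*15131^1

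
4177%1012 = 129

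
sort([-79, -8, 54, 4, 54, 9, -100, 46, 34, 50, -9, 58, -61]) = [-100, -79, -61, -9, -8, 4, 9, 34, 46, 50, 54, 54, 58]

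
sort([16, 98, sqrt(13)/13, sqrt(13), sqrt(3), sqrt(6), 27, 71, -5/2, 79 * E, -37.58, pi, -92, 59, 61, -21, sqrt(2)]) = [-92, -37.58, -21, -5/2, sqrt(13)/13, sqrt(2), sqrt(3), sqrt(6), pi, sqrt(13), 16, 27, 59, 61, 71, 98, 79 * E]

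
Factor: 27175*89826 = 2^1*3^1*5^2*11^1*1087^1*1361^1 = 2441021550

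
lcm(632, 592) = 46768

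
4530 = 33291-28761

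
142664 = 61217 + 81447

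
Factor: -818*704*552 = -1*2^10*3^1*11^1*23^1*409^1 = -317881344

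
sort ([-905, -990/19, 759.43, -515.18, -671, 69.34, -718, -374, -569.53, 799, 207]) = [-905, -718, -671, -569.53, -515.18, -374, -990/19, 69.34, 207, 759.43, 799]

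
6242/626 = 3121/313 ≈ 9.97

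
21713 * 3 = 65139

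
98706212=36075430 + 62630782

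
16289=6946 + 9343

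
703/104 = 6 + 79/104 ≈ 6.76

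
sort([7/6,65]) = [7/6,65]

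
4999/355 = 14 + 29/355 ≈ 14.08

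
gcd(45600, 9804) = 228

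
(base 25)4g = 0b1110100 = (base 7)224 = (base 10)116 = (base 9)138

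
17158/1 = 17158 = 17158.00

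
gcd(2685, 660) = 15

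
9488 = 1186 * 8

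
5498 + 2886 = 8384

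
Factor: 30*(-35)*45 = -1*2^1*3^3*5^3*7^1 = -47250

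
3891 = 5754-1863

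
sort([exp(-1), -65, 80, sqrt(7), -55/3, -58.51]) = [-65, -58.51, -55/3, exp(-1), sqrt(7), 80]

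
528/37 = 14 + 10/37≈14.27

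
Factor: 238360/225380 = 2^1*101^1*191^(-1) = 202/191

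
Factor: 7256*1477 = 2^3*7^1*211^1*907^1 = 10717112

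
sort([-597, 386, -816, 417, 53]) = [-816, -597, 53, 386, 417]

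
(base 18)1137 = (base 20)fah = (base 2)1100001001001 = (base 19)h44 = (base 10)6217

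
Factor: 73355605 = 5^1*14671121^1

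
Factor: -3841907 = -1 * 3841907^1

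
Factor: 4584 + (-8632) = -1 * 2^4 * 11^1 * 23^1 = -4048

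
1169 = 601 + 568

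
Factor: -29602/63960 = -1*2^(-2)*3^(-1)*5^(-1)*13^(-1)*19^2 = -361/780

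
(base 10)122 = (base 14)8a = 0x7a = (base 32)3q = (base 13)95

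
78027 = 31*2517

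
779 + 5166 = 5945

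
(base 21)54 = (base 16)6d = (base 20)59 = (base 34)37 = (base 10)109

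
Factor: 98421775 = 5^2*577^1*6823^1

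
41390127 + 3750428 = 45140555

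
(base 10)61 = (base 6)141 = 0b111101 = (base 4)331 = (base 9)67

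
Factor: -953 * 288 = -1 * 2^5 * 3^2 * 953^1 = -274464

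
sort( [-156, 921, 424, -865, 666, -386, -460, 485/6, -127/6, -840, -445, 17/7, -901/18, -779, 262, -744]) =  [-865, -840, -779, -744, -460, -445, -386, -156, -901/18, -127/6, 17/7, 485/6, 262, 424, 666, 921]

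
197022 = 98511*2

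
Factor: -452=-1 * 2^2 * 113^1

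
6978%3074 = 830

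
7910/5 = 1582 = 1582.00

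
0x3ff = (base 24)1if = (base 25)1fn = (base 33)v0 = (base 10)1023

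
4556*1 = 4556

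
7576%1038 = 310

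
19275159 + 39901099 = 59176258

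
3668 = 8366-4698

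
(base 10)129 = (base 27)4l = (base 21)63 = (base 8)201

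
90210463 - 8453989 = 81756474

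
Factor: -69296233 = -1 * 17^1 * 113^1 * 36073^1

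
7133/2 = 3566 + 1/2 = 3566.50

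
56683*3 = 170049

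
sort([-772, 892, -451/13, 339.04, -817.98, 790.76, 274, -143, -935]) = [-935, -817.98, -772, -143, -451/13, 274, 339.04, 790.76, 892]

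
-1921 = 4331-6252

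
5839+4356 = 10195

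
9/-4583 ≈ -0.00196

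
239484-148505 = 90979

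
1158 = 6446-5288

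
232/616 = 29/77 ≈ 0.377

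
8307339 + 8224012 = 16531351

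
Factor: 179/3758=2^(-1)*179^1*1879^(-1)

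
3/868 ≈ 0.00346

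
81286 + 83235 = 164521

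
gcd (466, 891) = 1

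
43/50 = 0.86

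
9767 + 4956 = 14723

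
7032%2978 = 1076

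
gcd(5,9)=1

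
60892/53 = 1148+48/53 ≈ 1148.91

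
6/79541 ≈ 0.0000754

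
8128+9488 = 17616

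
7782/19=409 + 11/19 ≈ 409.58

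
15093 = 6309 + 8784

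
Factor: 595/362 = 2^(-1) * 5^1 * 7^1 * 17^1 * 181^(-1)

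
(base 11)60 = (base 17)3f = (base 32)22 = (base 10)66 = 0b1000010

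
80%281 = 80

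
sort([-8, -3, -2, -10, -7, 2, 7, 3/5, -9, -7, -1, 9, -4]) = [-10, -9, -8, -7, -7, -4, -3, -2, -1, 3/5, 2, 7, 9]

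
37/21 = 1 + 16/21 ≈ 1.76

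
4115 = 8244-4129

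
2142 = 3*714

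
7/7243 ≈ 0.000966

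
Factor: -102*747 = -1*2^1*3^3*17^1*83^1 = -76194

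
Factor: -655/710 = -1*2^(-1)*71^(-1)*131^1 = -131/142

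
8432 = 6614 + 1818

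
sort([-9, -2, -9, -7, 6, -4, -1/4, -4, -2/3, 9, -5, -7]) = [-9, -9, -7, -7, -5, -4, -4, -2, -2/3, -1/4, 6, 9]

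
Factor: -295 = -1 * 5^1 * 59^1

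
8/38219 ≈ 0.000209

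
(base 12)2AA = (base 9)514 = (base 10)418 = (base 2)110100010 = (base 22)J0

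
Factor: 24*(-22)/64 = -1*2^(-2)*3^1*11^1 = -33/4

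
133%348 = 133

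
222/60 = 37/10 = 3.70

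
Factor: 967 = 967^1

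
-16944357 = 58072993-75017350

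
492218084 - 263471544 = 228746540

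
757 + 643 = 1400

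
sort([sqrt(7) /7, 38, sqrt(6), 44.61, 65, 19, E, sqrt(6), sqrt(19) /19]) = [sqrt(19) /19, sqrt(7) /7, sqrt(6), sqrt(6), E, 19, 38, 44.61, 65]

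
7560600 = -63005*(-120)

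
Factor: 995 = 5^1*199^1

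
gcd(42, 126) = 42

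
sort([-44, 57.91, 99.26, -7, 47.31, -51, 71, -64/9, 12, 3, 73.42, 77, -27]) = [-51, -44, -27, -64/9, -7, 3, 12, 47.31, 57.91, 71, 73.42, 77, 99.26]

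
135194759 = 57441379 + 77753380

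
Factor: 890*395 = 2^1*5^2*79^1*89^1 = 351550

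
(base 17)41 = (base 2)1000101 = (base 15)49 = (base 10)69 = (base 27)2f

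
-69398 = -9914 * 7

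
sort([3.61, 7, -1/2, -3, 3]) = [-3, -1/2, 3, 3.61, 7]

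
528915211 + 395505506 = 924420717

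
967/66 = 14+43/66 ≈ 14.65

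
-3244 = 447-3691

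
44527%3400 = 327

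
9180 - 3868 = 5312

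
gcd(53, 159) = 53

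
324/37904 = 81/9476 ≈ 0.00855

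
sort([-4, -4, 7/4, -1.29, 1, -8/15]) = [-4, -4, -1.29, -8/15, 1, 7/4]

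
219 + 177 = 396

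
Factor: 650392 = 2^3 * 81299^1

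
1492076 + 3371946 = 4864022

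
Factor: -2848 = -1*2^5*89^1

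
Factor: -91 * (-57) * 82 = 2^1 * 3^1 * 7^1 * 13^1 * 19^1 * 41^1 = 425334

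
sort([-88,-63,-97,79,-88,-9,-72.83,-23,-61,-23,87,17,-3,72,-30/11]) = [-97,-88,-88,-72.83,-63,-61,-23,-23,-9,-3,-30/11,17,72,79,87]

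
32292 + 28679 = 60971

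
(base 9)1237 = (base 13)562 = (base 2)1110011101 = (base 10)925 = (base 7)2461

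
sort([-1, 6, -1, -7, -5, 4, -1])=[-7, -5, -1, -1, -1, 4, 6]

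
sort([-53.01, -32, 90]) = [-53.01, -32, 90]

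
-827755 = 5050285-5878040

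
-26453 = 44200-70653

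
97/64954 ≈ 0.00149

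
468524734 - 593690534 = -125165800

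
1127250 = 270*4175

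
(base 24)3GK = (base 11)1669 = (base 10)2132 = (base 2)100001010100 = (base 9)2828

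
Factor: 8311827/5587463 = 3^1*7^(-1)*17^1*19^(-1)*43^(-1)*79^1*977^(-1)*2063^1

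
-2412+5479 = 3067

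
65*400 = 26000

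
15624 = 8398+7226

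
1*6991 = 6991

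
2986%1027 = 932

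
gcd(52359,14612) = 1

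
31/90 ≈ 0.344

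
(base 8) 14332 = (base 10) 6362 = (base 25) a4c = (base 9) 8648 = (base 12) 3822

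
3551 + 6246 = 9797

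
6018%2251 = 1516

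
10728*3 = 32184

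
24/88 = 3/11 ≈ 0.273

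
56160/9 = 6240 = 6240.00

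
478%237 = 4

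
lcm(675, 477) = 35775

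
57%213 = 57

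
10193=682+9511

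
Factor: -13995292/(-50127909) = 2^2*3^(-1)*13^(-1)*19^(-1)*61^(-1)*1109^(-1)*3498823^1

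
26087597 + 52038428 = 78126025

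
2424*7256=17588544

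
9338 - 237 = 9101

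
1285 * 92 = 118220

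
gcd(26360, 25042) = 1318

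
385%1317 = 385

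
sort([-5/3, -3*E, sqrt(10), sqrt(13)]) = [-3*E, -5/3, sqrt(10), sqrt(13)]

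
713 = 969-256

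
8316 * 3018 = 25097688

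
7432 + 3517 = 10949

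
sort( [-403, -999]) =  [-999, -403]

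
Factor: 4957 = 4957^1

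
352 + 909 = 1261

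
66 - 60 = 6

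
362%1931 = 362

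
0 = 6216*0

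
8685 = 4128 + 4557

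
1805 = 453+1352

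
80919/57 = 26973/19 ≈ 1419.63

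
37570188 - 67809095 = -30238907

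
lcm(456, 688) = 39216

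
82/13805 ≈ 0.00594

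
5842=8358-2516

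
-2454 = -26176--23722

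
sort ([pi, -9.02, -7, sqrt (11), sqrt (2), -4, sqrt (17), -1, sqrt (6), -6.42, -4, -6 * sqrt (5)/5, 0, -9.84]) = [-9.84, -9.02, -7, -6.42, -4, -4, -6 * sqrt (5)/5, -1, 0, sqrt (2), sqrt (6), pi, sqrt (11), sqrt (17)]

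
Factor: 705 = 3^1*5^1*47^1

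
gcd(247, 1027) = 13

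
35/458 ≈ 0.0764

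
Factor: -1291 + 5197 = 2^1*3^2*7^1*31^1 = 3906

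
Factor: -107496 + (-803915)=-1*19^1*47969^1=-911411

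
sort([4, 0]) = [0, 4]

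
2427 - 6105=-3678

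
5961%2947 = 67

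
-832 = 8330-9162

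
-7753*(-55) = 426415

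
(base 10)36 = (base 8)44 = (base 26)1a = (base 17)22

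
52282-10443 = 41839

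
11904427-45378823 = -33474396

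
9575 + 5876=15451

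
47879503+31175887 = 79055390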